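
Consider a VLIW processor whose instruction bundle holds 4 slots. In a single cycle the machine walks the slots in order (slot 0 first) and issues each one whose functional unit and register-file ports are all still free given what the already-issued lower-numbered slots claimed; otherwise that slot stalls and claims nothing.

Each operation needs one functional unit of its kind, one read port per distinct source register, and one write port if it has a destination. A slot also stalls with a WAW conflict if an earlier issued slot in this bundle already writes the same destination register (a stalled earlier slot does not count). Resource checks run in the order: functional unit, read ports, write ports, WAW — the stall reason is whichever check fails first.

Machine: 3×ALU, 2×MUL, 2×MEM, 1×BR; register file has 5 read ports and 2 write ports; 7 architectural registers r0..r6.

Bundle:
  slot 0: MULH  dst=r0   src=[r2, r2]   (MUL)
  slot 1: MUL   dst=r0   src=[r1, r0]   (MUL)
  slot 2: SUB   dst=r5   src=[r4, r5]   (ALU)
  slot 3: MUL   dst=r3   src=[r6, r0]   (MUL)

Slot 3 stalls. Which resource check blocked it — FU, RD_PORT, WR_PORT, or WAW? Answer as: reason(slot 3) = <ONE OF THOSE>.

[0] MUL needs rd=1 wr=1: ok; after: ALU=3 MUL=1 MEM=2 BR=1, R=4, W=1
[1] MUL needs rd=2 wr=1: WAW; after: ALU=3 MUL=1 MEM=2 BR=1, R=4, W=1
[2] ALU needs rd=2 wr=1: ok; after: ALU=2 MUL=1 MEM=2 BR=1, R=2, W=0
[3] MUL needs rd=2 wr=1: WR_PORT; after: ALU=2 MUL=1 MEM=2 BR=1, R=2, W=0

reason(slot 3) = WR_PORT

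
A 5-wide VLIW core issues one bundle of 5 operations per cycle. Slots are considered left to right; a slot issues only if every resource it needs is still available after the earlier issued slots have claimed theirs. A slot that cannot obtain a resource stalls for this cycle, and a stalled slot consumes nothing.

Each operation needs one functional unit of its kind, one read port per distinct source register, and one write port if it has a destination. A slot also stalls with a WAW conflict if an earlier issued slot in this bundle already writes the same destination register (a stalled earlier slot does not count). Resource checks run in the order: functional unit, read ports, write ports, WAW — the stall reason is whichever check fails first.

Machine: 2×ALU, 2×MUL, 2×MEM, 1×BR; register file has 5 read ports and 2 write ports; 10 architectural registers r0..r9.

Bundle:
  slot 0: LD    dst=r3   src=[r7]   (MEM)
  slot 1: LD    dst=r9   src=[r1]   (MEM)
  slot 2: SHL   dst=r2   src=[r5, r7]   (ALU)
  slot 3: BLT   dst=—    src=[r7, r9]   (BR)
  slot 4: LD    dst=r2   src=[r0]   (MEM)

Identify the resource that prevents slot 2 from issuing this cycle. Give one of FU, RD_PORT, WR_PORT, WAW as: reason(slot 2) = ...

reason(slot 2) = WR_PORT

(0) want 1×MEM +1rd +1wr — yes → AL2|MU2|ME1|BR1|rd4|wr1
(1) want 1×MEM +1rd +1wr — yes → AL2|MU2|ME0|BR1|rd3|wr0
(2) want 1×ALU +2rd +1wr — WR_PORT → AL2|MU2|ME0|BR1|rd3|wr0
(3) want 1×BR +2rd +0wr — yes → AL2|MU2|ME0|BR0|rd1|wr0
(4) want 1×MEM +1rd +1wr — FU → AL2|MU2|ME0|BR0|rd1|wr0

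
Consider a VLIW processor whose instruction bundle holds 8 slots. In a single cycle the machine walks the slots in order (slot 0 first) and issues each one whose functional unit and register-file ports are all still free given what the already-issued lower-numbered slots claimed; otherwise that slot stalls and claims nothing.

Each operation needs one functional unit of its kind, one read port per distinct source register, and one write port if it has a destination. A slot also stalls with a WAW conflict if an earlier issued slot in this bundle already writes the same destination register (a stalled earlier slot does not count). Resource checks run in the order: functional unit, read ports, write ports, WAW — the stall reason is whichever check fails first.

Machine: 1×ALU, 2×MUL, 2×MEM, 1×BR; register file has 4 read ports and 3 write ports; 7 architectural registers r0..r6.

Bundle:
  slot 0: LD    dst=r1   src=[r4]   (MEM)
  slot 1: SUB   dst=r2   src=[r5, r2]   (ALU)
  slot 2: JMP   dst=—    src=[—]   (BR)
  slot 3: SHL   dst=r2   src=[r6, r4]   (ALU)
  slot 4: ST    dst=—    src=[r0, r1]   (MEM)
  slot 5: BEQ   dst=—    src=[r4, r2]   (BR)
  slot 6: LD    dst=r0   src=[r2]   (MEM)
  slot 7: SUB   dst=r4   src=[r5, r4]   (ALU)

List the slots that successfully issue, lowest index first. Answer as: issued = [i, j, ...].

slot 0 (MEM): ISSUE — free A1,Mu2,Ld1,B1 rp3 wp2
slot 1 (ALU): ISSUE — free A0,Mu2,Ld1,B1 rp1 wp1
slot 2 (BR): ISSUE — free A0,Mu2,Ld1,B0 rp1 wp1
slot 3 (ALU): stall FU — free A0,Mu2,Ld1,B0 rp1 wp1
slot 4 (MEM): stall RD_PORT — free A0,Mu2,Ld1,B0 rp1 wp1
slot 5 (BR): stall FU — free A0,Mu2,Ld1,B0 rp1 wp1
slot 6 (MEM): ISSUE — free A0,Mu2,Ld0,B0 rp0 wp0
slot 7 (ALU): stall FU — free A0,Mu2,Ld0,B0 rp0 wp0

issued = [0, 1, 2, 6]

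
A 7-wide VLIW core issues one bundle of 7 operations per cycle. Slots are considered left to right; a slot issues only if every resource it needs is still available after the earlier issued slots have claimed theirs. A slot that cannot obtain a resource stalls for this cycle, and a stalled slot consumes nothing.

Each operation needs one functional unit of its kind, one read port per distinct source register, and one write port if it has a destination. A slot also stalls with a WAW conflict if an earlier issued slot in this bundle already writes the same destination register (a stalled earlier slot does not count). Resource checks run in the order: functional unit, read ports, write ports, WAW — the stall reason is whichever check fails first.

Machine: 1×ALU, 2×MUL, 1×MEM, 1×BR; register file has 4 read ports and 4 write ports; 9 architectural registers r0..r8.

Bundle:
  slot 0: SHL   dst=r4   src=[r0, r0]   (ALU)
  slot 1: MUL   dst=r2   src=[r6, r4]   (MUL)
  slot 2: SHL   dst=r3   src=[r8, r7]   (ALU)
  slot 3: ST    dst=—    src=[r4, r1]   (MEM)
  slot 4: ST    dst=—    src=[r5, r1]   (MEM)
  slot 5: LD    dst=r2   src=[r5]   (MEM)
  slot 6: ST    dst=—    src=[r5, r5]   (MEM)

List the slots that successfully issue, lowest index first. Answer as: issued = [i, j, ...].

#0 ALU src=r0,r0 dispatched  <A:0 Mu:2 Ld:1 B:1 rd:3 wr:3>
#1 MUL src=r6,r4 dispatched  <A:0 Mu:1 Ld:1 B:1 rd:1 wr:2>
#2 ALU src=r8,r7 held:FU  <A:0 Mu:1 Ld:1 B:1 rd:1 wr:2>
#3 MEM src=r4,r1 held:RD_PORT  <A:0 Mu:1 Ld:1 B:1 rd:1 wr:2>
#4 MEM src=r5,r1 held:RD_PORT  <A:0 Mu:1 Ld:1 B:1 rd:1 wr:2>
#5 MEM src=r5 held:WAW  <A:0 Mu:1 Ld:1 B:1 rd:1 wr:2>
#6 MEM src=r5,r5 dispatched  <A:0 Mu:1 Ld:0 B:1 rd:0 wr:2>

issued = [0, 1, 6]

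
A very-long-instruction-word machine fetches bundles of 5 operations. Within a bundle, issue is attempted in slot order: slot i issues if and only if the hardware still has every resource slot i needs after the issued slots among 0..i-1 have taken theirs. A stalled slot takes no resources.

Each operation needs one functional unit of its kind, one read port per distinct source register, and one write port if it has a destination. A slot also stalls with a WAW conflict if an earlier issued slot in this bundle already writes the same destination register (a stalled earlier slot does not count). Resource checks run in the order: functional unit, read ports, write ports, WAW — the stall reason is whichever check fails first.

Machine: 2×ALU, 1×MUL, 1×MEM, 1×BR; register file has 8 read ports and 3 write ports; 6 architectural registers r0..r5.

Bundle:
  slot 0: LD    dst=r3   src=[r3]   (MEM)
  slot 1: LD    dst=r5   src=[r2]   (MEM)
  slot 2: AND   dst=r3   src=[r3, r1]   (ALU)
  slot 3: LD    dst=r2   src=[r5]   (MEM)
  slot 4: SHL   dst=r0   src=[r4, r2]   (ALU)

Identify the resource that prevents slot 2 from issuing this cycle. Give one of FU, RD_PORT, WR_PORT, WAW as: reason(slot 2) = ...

reason(slot 2) = WAW

#0 MEM src=r3 dispatched  <A:2 Mu:1 Ld:0 B:1 rd:7 wr:2>
#1 MEM src=r2 held:FU  <A:2 Mu:1 Ld:0 B:1 rd:7 wr:2>
#2 ALU src=r3,r1 held:WAW  <A:2 Mu:1 Ld:0 B:1 rd:7 wr:2>
#3 MEM src=r5 held:FU  <A:2 Mu:1 Ld:0 B:1 rd:7 wr:2>
#4 ALU src=r4,r2 dispatched  <A:1 Mu:1 Ld:0 B:1 rd:5 wr:1>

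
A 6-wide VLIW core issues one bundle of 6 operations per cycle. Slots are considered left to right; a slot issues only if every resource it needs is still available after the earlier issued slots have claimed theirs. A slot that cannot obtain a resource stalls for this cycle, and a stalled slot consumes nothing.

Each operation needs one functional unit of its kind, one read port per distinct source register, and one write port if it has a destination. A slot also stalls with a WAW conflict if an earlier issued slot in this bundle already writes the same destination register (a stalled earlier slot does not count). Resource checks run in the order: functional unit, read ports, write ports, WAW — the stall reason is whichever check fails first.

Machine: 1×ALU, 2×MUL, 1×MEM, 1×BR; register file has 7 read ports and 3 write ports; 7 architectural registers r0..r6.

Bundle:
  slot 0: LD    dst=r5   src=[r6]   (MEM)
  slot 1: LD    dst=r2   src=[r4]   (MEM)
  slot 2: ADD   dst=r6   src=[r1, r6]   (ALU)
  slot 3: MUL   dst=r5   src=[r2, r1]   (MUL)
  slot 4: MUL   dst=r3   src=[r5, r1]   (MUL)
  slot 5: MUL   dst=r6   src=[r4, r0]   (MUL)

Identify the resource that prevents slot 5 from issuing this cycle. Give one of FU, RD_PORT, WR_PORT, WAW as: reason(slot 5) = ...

(0) want 1×MEM +1rd +1wr — yes → AL1|MU2|ME0|BR1|rd6|wr2
(1) want 1×MEM +1rd +1wr — FU → AL1|MU2|ME0|BR1|rd6|wr2
(2) want 1×ALU +2rd +1wr — yes → AL0|MU2|ME0|BR1|rd4|wr1
(3) want 1×MUL +2rd +1wr — WAW → AL0|MU2|ME0|BR1|rd4|wr1
(4) want 1×MUL +2rd +1wr — yes → AL0|MU1|ME0|BR1|rd2|wr0
(5) want 1×MUL +2rd +1wr — WR_PORT → AL0|MU1|ME0|BR1|rd2|wr0

reason(slot 5) = WR_PORT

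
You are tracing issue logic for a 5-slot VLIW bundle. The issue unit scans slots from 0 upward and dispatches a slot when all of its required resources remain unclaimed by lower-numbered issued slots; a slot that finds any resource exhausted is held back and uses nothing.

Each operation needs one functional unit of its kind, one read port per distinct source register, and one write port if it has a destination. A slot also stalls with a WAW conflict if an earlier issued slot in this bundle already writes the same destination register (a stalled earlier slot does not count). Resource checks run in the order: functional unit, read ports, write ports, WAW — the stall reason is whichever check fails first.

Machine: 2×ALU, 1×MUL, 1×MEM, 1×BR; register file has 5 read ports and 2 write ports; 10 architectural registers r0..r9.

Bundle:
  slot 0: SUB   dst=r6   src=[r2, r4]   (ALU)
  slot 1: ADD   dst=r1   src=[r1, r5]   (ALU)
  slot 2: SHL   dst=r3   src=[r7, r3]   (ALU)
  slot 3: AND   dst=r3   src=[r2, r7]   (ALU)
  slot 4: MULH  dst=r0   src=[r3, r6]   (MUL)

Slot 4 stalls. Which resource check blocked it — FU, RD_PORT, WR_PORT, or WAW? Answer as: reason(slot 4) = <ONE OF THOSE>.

reason(slot 4) = RD_PORT

slot 0 (ALU): ISSUE — free A1,Mu1,Ld1,B1 rp3 wp1
slot 1 (ALU): ISSUE — free A0,Mu1,Ld1,B1 rp1 wp0
slot 2 (ALU): stall FU — free A0,Mu1,Ld1,B1 rp1 wp0
slot 3 (ALU): stall FU — free A0,Mu1,Ld1,B1 rp1 wp0
slot 4 (MUL): stall RD_PORT — free A0,Mu1,Ld1,B1 rp1 wp0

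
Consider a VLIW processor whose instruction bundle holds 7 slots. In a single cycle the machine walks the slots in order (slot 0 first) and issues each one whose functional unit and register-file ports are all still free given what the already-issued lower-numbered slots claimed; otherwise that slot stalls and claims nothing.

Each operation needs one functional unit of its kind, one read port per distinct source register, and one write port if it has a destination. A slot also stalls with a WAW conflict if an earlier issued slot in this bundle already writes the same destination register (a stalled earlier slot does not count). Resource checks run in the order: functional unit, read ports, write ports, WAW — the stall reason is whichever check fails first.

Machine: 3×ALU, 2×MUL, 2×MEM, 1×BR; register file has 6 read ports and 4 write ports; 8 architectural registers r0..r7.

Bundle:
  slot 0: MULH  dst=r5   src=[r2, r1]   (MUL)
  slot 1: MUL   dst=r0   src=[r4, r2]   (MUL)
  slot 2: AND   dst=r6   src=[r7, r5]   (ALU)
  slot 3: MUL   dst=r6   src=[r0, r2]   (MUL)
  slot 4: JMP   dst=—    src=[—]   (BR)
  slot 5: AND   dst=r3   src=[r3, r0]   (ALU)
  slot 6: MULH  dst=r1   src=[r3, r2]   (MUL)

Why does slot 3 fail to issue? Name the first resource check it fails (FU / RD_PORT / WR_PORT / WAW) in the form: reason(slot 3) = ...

reason(slot 3) = FU

(0) want 1×MUL +2rd +1wr — yes → AL3|MU1|ME2|BR1|rd4|wr3
(1) want 1×MUL +2rd +1wr — yes → AL3|MU0|ME2|BR1|rd2|wr2
(2) want 1×ALU +2rd +1wr — yes → AL2|MU0|ME2|BR1|rd0|wr1
(3) want 1×MUL +2rd +1wr — FU → AL2|MU0|ME2|BR1|rd0|wr1
(4) want 1×BR +0rd +0wr — yes → AL2|MU0|ME2|BR0|rd0|wr1
(5) want 1×ALU +2rd +1wr — RD_PORT → AL2|MU0|ME2|BR0|rd0|wr1
(6) want 1×MUL +2rd +1wr — FU → AL2|MU0|ME2|BR0|rd0|wr1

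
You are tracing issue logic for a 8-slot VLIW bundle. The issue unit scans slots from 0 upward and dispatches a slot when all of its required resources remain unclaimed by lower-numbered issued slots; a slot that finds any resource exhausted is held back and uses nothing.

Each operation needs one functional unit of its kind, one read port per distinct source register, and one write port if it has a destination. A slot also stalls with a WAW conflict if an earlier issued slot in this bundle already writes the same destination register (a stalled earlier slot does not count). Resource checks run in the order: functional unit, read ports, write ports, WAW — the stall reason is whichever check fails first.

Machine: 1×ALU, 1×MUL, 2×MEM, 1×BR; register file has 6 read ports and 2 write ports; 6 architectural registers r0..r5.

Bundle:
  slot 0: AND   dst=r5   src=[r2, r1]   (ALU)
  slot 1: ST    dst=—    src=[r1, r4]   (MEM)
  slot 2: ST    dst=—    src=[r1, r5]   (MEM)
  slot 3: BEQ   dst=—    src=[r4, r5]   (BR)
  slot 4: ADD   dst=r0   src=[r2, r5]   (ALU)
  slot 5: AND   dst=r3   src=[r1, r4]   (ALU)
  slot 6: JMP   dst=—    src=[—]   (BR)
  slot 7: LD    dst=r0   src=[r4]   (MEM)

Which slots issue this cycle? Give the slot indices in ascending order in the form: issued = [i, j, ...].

issued = [0, 1, 2, 6]

[0] ALU needs rd=2 wr=1: ok; after: ALU=0 MUL=1 MEM=2 BR=1, R=4, W=1
[1] MEM needs rd=2 wr=0: ok; after: ALU=0 MUL=1 MEM=1 BR=1, R=2, W=1
[2] MEM needs rd=2 wr=0: ok; after: ALU=0 MUL=1 MEM=0 BR=1, R=0, W=1
[3] BR needs rd=2 wr=0: RD_PORT; after: ALU=0 MUL=1 MEM=0 BR=1, R=0, W=1
[4] ALU needs rd=2 wr=1: FU; after: ALU=0 MUL=1 MEM=0 BR=1, R=0, W=1
[5] ALU needs rd=2 wr=1: FU; after: ALU=0 MUL=1 MEM=0 BR=1, R=0, W=1
[6] BR needs rd=0 wr=0: ok; after: ALU=0 MUL=1 MEM=0 BR=0, R=0, W=1
[7] MEM needs rd=1 wr=1: FU; after: ALU=0 MUL=1 MEM=0 BR=0, R=0, W=1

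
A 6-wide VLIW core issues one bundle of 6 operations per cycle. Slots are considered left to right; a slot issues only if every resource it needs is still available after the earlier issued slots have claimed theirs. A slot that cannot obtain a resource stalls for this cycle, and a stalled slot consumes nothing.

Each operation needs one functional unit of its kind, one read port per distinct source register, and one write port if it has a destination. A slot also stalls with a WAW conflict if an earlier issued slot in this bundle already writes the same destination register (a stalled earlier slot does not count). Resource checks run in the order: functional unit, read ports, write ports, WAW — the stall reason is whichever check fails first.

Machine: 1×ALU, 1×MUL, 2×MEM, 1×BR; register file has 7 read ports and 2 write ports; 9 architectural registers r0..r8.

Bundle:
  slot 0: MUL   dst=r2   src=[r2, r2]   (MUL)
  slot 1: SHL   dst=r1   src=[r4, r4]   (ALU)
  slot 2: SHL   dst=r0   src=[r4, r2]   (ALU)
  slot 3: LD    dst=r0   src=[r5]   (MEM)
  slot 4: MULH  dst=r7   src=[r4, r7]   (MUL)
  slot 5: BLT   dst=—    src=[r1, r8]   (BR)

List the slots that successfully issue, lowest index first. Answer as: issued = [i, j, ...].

issued = [0, 1, 5]

[0] MUL needs rd=1 wr=1: ok; after: ALU=1 MUL=0 MEM=2 BR=1, R=6, W=1
[1] ALU needs rd=1 wr=1: ok; after: ALU=0 MUL=0 MEM=2 BR=1, R=5, W=0
[2] ALU needs rd=2 wr=1: FU; after: ALU=0 MUL=0 MEM=2 BR=1, R=5, W=0
[3] MEM needs rd=1 wr=1: WR_PORT; after: ALU=0 MUL=0 MEM=2 BR=1, R=5, W=0
[4] MUL needs rd=2 wr=1: FU; after: ALU=0 MUL=0 MEM=2 BR=1, R=5, W=0
[5] BR needs rd=2 wr=0: ok; after: ALU=0 MUL=0 MEM=2 BR=0, R=3, W=0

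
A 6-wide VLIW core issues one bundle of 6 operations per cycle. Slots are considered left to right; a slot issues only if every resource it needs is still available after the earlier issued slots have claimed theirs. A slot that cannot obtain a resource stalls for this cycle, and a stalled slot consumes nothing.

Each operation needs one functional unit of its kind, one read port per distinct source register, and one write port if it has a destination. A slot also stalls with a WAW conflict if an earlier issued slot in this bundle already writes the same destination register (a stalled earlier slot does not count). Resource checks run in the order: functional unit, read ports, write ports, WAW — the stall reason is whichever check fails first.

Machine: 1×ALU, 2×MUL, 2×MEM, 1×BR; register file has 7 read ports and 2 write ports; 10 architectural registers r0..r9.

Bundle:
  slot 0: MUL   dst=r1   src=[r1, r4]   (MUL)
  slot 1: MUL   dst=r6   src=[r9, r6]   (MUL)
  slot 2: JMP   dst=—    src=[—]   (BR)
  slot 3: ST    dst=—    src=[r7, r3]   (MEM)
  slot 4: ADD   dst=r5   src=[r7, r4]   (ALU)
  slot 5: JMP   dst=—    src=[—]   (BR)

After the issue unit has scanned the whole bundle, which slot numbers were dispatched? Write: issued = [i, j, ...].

issued = [0, 1, 2, 3]

(0) want 1×MUL +2rd +1wr — yes → AL1|MU1|ME2|BR1|rd5|wr1
(1) want 1×MUL +2rd +1wr — yes → AL1|MU0|ME2|BR1|rd3|wr0
(2) want 1×BR +0rd +0wr — yes → AL1|MU0|ME2|BR0|rd3|wr0
(3) want 1×MEM +2rd +0wr — yes → AL1|MU0|ME1|BR0|rd1|wr0
(4) want 1×ALU +2rd +1wr — RD_PORT → AL1|MU0|ME1|BR0|rd1|wr0
(5) want 1×BR +0rd +0wr — FU → AL1|MU0|ME1|BR0|rd1|wr0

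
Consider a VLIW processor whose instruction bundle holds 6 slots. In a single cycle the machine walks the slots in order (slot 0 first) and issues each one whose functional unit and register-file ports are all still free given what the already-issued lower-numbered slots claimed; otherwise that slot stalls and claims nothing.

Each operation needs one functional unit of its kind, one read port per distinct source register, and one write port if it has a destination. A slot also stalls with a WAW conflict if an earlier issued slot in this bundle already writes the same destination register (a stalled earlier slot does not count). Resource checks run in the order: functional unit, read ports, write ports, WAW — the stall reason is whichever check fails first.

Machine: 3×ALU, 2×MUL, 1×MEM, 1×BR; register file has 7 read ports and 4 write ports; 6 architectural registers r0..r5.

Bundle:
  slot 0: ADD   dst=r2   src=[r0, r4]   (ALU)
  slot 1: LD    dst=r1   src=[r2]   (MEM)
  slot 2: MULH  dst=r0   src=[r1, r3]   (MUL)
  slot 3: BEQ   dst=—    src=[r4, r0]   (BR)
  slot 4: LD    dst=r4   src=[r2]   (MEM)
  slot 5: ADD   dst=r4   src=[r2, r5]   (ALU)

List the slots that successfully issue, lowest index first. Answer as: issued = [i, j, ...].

[0] ALU needs rd=2 wr=1: ok; after: ALU=2 MUL=2 MEM=1 BR=1, R=5, W=3
[1] MEM needs rd=1 wr=1: ok; after: ALU=2 MUL=2 MEM=0 BR=1, R=4, W=2
[2] MUL needs rd=2 wr=1: ok; after: ALU=2 MUL=1 MEM=0 BR=1, R=2, W=1
[3] BR needs rd=2 wr=0: ok; after: ALU=2 MUL=1 MEM=0 BR=0, R=0, W=1
[4] MEM needs rd=1 wr=1: FU; after: ALU=2 MUL=1 MEM=0 BR=0, R=0, W=1
[5] ALU needs rd=2 wr=1: RD_PORT; after: ALU=2 MUL=1 MEM=0 BR=0, R=0, W=1

issued = [0, 1, 2, 3]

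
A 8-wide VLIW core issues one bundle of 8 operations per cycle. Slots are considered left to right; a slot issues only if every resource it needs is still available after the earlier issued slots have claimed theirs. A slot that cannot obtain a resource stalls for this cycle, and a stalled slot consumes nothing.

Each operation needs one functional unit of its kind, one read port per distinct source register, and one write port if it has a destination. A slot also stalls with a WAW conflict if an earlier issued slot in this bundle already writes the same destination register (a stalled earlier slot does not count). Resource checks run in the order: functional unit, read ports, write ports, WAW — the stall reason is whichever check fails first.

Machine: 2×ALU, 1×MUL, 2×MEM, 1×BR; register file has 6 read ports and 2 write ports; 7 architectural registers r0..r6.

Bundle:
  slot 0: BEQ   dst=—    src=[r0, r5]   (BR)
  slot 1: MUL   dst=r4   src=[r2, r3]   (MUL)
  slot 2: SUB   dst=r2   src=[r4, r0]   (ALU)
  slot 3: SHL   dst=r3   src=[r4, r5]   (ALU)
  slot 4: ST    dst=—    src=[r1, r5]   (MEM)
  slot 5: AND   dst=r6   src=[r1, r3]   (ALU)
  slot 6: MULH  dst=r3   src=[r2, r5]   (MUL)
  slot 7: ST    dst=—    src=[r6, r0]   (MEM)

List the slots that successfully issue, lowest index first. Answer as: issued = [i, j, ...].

issued = [0, 1, 2]

  0. BR ⇒ go  {2A/1Mu/2Ld/0B | 4r 2w}
  1. MUL→r4 ⇒ go  {2A/0Mu/2Ld/0B | 2r 1w}
  2. ALU→r2 ⇒ go  {1A/0Mu/2Ld/0B | 0r 0w}
  3. ALU→r3 ⇒ no(RD_PORT)  {1A/0Mu/2Ld/0B | 0r 0w}
  4. MEM ⇒ no(RD_PORT)  {1A/0Mu/2Ld/0B | 0r 0w}
  5. ALU→r6 ⇒ no(RD_PORT)  {1A/0Mu/2Ld/0B | 0r 0w}
  6. MUL→r3 ⇒ no(FU)  {1A/0Mu/2Ld/0B | 0r 0w}
  7. MEM ⇒ no(RD_PORT)  {1A/0Mu/2Ld/0B | 0r 0w}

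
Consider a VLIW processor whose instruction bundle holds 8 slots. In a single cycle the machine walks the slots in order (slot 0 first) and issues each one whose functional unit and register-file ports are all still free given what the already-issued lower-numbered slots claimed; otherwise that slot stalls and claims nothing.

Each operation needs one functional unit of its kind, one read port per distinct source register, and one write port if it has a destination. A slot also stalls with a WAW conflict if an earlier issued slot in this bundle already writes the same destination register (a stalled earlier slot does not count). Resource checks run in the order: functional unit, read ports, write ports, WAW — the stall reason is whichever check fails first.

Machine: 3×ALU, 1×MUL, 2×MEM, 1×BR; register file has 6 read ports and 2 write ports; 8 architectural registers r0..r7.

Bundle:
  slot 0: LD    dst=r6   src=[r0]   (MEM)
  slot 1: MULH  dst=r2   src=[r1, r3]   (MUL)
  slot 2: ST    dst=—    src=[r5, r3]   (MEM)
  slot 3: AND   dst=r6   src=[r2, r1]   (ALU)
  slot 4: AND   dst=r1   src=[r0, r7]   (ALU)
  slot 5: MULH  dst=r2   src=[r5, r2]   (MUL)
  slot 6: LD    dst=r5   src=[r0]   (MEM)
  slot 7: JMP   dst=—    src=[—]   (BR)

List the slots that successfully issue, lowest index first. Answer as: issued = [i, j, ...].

issued = [0, 1, 2, 7]

slot 0 (MEM): ISSUE — free A3,Mu1,Ld1,B1 rp5 wp1
slot 1 (MUL): ISSUE — free A3,Mu0,Ld1,B1 rp3 wp0
slot 2 (MEM): ISSUE — free A3,Mu0,Ld0,B1 rp1 wp0
slot 3 (ALU): stall RD_PORT — free A3,Mu0,Ld0,B1 rp1 wp0
slot 4 (ALU): stall RD_PORT — free A3,Mu0,Ld0,B1 rp1 wp0
slot 5 (MUL): stall FU — free A3,Mu0,Ld0,B1 rp1 wp0
slot 6 (MEM): stall FU — free A3,Mu0,Ld0,B1 rp1 wp0
slot 7 (BR): ISSUE — free A3,Mu0,Ld0,B0 rp1 wp0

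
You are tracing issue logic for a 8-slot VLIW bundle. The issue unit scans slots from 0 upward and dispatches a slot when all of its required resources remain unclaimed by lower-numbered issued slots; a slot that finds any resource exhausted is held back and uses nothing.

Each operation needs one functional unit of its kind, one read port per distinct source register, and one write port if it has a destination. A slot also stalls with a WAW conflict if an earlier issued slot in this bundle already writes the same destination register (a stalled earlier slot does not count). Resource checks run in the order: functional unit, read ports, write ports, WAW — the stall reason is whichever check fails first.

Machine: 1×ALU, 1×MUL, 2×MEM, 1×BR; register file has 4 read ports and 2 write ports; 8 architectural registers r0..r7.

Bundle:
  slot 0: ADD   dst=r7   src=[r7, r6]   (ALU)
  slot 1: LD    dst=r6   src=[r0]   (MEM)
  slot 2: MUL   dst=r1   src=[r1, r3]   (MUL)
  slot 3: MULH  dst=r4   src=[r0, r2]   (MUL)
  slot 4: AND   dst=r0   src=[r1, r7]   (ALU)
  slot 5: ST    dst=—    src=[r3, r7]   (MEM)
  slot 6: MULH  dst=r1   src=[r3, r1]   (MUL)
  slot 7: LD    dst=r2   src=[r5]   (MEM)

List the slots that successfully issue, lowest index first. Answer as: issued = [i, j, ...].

[0] ALU needs rd=2 wr=1: ok; after: ALU=0 MUL=1 MEM=2 BR=1, R=2, W=1
[1] MEM needs rd=1 wr=1: ok; after: ALU=0 MUL=1 MEM=1 BR=1, R=1, W=0
[2] MUL needs rd=2 wr=1: RD_PORT; after: ALU=0 MUL=1 MEM=1 BR=1, R=1, W=0
[3] MUL needs rd=2 wr=1: RD_PORT; after: ALU=0 MUL=1 MEM=1 BR=1, R=1, W=0
[4] ALU needs rd=2 wr=1: FU; after: ALU=0 MUL=1 MEM=1 BR=1, R=1, W=0
[5] MEM needs rd=2 wr=0: RD_PORT; after: ALU=0 MUL=1 MEM=1 BR=1, R=1, W=0
[6] MUL needs rd=2 wr=1: RD_PORT; after: ALU=0 MUL=1 MEM=1 BR=1, R=1, W=0
[7] MEM needs rd=1 wr=1: WR_PORT; after: ALU=0 MUL=1 MEM=1 BR=1, R=1, W=0

issued = [0, 1]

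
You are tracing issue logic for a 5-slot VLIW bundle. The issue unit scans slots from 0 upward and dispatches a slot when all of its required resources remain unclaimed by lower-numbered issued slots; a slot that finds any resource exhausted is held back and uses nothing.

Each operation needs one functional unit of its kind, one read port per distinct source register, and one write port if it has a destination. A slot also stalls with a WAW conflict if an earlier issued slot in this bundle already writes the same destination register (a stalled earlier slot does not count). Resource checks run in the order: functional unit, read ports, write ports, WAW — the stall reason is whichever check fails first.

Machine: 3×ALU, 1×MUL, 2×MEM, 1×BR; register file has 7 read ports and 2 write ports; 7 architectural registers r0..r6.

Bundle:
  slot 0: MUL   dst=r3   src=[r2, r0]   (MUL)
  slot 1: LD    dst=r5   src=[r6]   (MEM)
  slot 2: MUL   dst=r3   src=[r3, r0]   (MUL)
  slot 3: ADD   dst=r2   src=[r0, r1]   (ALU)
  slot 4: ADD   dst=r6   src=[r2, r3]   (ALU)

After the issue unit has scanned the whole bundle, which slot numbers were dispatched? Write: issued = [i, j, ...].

  0. MUL→r3 ⇒ go  {3A/0Mu/2Ld/1B | 5r 1w}
  1. MEM→r5 ⇒ go  {3A/0Mu/1Ld/1B | 4r 0w}
  2. MUL→r3 ⇒ no(FU)  {3A/0Mu/1Ld/1B | 4r 0w}
  3. ALU→r2 ⇒ no(WR_PORT)  {3A/0Mu/1Ld/1B | 4r 0w}
  4. ALU→r6 ⇒ no(WR_PORT)  {3A/0Mu/1Ld/1B | 4r 0w}

issued = [0, 1]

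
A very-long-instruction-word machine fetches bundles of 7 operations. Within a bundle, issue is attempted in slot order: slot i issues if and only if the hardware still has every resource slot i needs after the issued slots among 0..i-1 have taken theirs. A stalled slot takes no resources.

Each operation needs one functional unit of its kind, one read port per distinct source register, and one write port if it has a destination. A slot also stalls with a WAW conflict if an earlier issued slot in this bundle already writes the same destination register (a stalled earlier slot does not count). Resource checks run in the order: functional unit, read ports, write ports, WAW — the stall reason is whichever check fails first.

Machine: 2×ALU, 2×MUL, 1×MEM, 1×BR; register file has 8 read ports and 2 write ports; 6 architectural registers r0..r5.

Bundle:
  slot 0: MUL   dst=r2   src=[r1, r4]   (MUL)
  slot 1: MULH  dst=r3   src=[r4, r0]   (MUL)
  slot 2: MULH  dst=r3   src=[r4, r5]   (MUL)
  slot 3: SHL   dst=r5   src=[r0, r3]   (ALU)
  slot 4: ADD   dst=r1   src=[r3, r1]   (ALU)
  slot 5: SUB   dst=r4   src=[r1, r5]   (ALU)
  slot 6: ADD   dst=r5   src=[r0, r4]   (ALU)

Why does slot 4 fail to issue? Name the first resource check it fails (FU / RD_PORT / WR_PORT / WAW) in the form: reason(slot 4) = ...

reason(slot 4) = WR_PORT

#0 MUL src=r1,r4 dispatched  <A:2 Mu:1 Ld:1 B:1 rd:6 wr:1>
#1 MUL src=r4,r0 dispatched  <A:2 Mu:0 Ld:1 B:1 rd:4 wr:0>
#2 MUL src=r4,r5 held:FU  <A:2 Mu:0 Ld:1 B:1 rd:4 wr:0>
#3 ALU src=r0,r3 held:WR_PORT  <A:2 Mu:0 Ld:1 B:1 rd:4 wr:0>
#4 ALU src=r3,r1 held:WR_PORT  <A:2 Mu:0 Ld:1 B:1 rd:4 wr:0>
#5 ALU src=r1,r5 held:WR_PORT  <A:2 Mu:0 Ld:1 B:1 rd:4 wr:0>
#6 ALU src=r0,r4 held:WR_PORT  <A:2 Mu:0 Ld:1 B:1 rd:4 wr:0>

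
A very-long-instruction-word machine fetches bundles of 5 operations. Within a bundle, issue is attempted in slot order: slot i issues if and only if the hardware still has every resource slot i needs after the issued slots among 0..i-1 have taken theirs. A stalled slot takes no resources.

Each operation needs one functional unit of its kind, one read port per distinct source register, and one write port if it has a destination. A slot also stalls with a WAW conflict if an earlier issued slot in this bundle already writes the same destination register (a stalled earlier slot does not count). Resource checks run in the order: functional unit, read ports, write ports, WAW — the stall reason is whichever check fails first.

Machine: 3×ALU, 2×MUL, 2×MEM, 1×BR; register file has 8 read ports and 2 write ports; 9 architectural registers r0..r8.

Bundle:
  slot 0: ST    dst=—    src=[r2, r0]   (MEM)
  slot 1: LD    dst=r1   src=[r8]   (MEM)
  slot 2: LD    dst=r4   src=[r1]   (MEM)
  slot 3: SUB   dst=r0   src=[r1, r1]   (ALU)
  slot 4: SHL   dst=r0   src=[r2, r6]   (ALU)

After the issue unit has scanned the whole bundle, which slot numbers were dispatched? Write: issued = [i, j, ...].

issued = [0, 1, 3]

(0) want 1×MEM +2rd +0wr — yes → AL3|MU2|ME1|BR1|rd6|wr2
(1) want 1×MEM +1rd +1wr — yes → AL3|MU2|ME0|BR1|rd5|wr1
(2) want 1×MEM +1rd +1wr — FU → AL3|MU2|ME0|BR1|rd5|wr1
(3) want 1×ALU +1rd +1wr — yes → AL2|MU2|ME0|BR1|rd4|wr0
(4) want 1×ALU +2rd +1wr — WR_PORT → AL2|MU2|ME0|BR1|rd4|wr0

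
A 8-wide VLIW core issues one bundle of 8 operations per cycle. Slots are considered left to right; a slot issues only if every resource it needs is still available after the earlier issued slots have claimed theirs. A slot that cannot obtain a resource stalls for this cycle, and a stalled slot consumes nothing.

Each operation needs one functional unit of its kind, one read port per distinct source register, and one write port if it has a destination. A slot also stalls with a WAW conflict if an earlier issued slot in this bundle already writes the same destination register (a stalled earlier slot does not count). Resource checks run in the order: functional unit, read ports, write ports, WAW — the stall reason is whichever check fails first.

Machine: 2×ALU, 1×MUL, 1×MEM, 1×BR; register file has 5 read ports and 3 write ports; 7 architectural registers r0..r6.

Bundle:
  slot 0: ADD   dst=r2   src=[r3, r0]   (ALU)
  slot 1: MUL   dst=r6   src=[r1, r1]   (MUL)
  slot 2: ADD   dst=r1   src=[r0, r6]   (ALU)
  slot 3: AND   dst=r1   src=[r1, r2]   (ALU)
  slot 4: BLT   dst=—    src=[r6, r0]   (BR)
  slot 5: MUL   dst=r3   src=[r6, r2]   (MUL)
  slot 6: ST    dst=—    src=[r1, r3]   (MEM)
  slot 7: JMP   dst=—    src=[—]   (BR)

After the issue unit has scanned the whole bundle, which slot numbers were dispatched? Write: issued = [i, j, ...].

issued = [0, 1, 2, 7]

slot 0 (ALU): ISSUE — free A1,Mu1,Ld1,B1 rp3 wp2
slot 1 (MUL): ISSUE — free A1,Mu0,Ld1,B1 rp2 wp1
slot 2 (ALU): ISSUE — free A0,Mu0,Ld1,B1 rp0 wp0
slot 3 (ALU): stall FU — free A0,Mu0,Ld1,B1 rp0 wp0
slot 4 (BR): stall RD_PORT — free A0,Mu0,Ld1,B1 rp0 wp0
slot 5 (MUL): stall FU — free A0,Mu0,Ld1,B1 rp0 wp0
slot 6 (MEM): stall RD_PORT — free A0,Mu0,Ld1,B1 rp0 wp0
slot 7 (BR): ISSUE — free A0,Mu0,Ld1,B0 rp0 wp0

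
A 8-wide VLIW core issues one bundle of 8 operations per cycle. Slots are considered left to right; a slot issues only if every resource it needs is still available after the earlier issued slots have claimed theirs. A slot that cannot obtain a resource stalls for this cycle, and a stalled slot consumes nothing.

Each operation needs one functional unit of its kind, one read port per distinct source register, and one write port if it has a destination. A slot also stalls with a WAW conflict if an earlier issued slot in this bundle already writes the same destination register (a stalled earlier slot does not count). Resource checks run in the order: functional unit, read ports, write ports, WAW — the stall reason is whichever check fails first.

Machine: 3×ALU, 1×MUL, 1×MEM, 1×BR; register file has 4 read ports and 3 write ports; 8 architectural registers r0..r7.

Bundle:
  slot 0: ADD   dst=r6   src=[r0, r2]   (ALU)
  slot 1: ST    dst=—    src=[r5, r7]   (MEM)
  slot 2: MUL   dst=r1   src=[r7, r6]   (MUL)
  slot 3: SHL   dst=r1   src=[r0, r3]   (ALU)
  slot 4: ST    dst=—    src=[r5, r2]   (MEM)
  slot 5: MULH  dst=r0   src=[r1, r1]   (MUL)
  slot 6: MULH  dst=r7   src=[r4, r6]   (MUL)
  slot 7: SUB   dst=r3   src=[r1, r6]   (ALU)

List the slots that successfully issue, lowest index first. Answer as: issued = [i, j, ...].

(0) want 1×ALU +2rd +1wr — yes → AL2|MU1|ME1|BR1|rd2|wr2
(1) want 1×MEM +2rd +0wr — yes → AL2|MU1|ME0|BR1|rd0|wr2
(2) want 1×MUL +2rd +1wr — RD_PORT → AL2|MU1|ME0|BR1|rd0|wr2
(3) want 1×ALU +2rd +1wr — RD_PORT → AL2|MU1|ME0|BR1|rd0|wr2
(4) want 1×MEM +2rd +0wr — FU → AL2|MU1|ME0|BR1|rd0|wr2
(5) want 1×MUL +1rd +1wr — RD_PORT → AL2|MU1|ME0|BR1|rd0|wr2
(6) want 1×MUL +2rd +1wr — RD_PORT → AL2|MU1|ME0|BR1|rd0|wr2
(7) want 1×ALU +2rd +1wr — RD_PORT → AL2|MU1|ME0|BR1|rd0|wr2

issued = [0, 1]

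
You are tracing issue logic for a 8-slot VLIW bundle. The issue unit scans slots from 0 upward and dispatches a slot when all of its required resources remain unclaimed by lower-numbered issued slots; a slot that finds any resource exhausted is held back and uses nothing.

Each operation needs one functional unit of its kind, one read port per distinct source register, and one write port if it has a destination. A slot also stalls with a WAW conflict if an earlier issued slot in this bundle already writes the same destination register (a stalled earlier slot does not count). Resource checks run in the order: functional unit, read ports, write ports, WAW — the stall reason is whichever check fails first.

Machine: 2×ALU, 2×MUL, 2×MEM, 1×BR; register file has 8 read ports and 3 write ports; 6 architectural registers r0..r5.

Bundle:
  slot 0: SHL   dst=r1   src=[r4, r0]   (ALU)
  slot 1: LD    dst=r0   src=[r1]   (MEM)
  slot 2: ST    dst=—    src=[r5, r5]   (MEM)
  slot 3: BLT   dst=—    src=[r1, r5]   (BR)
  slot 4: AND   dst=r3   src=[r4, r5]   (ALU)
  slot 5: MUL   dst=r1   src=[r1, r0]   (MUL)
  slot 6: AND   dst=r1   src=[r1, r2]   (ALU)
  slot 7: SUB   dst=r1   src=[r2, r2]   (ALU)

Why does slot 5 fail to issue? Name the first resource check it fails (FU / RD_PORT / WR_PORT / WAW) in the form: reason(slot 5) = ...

[0] ALU needs rd=2 wr=1: ok; after: ALU=1 MUL=2 MEM=2 BR=1, R=6, W=2
[1] MEM needs rd=1 wr=1: ok; after: ALU=1 MUL=2 MEM=1 BR=1, R=5, W=1
[2] MEM needs rd=1 wr=0: ok; after: ALU=1 MUL=2 MEM=0 BR=1, R=4, W=1
[3] BR needs rd=2 wr=0: ok; after: ALU=1 MUL=2 MEM=0 BR=0, R=2, W=1
[4] ALU needs rd=2 wr=1: ok; after: ALU=0 MUL=2 MEM=0 BR=0, R=0, W=0
[5] MUL needs rd=2 wr=1: RD_PORT; after: ALU=0 MUL=2 MEM=0 BR=0, R=0, W=0
[6] ALU needs rd=2 wr=1: FU; after: ALU=0 MUL=2 MEM=0 BR=0, R=0, W=0
[7] ALU needs rd=1 wr=1: FU; after: ALU=0 MUL=2 MEM=0 BR=0, R=0, W=0

reason(slot 5) = RD_PORT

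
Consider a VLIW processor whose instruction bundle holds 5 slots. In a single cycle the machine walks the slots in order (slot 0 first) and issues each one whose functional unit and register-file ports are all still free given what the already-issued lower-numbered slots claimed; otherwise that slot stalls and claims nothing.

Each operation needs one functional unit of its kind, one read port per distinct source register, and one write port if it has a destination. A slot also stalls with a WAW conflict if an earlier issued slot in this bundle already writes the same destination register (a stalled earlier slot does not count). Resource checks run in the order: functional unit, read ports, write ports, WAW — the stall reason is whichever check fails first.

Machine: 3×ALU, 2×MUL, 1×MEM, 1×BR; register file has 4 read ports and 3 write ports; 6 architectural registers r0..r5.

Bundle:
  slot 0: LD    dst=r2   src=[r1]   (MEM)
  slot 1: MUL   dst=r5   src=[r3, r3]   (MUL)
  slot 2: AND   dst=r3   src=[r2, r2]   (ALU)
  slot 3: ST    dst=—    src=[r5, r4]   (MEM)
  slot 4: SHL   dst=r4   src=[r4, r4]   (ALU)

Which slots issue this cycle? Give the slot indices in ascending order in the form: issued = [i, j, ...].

issued = [0, 1, 2]

slot 0 (MEM): ISSUE — free A3,Mu2,Ld0,B1 rp3 wp2
slot 1 (MUL): ISSUE — free A3,Mu1,Ld0,B1 rp2 wp1
slot 2 (ALU): ISSUE — free A2,Mu1,Ld0,B1 rp1 wp0
slot 3 (MEM): stall FU — free A2,Mu1,Ld0,B1 rp1 wp0
slot 4 (ALU): stall WR_PORT — free A2,Mu1,Ld0,B1 rp1 wp0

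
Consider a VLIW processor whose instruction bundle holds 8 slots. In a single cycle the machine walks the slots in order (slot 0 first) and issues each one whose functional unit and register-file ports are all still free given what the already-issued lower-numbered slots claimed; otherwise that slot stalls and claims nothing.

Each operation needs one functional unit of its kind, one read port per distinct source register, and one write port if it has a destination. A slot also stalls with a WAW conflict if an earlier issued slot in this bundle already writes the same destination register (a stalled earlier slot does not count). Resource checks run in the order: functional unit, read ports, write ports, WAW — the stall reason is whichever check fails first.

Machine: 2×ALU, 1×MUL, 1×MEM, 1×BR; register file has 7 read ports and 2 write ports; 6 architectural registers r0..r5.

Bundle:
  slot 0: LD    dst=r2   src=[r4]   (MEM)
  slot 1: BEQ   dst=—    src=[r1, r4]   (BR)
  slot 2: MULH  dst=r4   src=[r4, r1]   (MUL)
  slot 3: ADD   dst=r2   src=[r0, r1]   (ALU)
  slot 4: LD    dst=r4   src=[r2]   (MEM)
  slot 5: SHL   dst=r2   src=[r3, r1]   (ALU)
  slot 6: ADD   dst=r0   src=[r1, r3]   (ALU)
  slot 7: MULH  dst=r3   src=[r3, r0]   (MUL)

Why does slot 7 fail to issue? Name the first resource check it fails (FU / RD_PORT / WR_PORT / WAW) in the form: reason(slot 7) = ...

reason(slot 7) = FU

(0) want 1×MEM +1rd +1wr — yes → AL2|MU1|ME0|BR1|rd6|wr1
(1) want 1×BR +2rd +0wr — yes → AL2|MU1|ME0|BR0|rd4|wr1
(2) want 1×MUL +2rd +1wr — yes → AL2|MU0|ME0|BR0|rd2|wr0
(3) want 1×ALU +2rd +1wr — WR_PORT → AL2|MU0|ME0|BR0|rd2|wr0
(4) want 1×MEM +1rd +1wr — FU → AL2|MU0|ME0|BR0|rd2|wr0
(5) want 1×ALU +2rd +1wr — WR_PORT → AL2|MU0|ME0|BR0|rd2|wr0
(6) want 1×ALU +2rd +1wr — WR_PORT → AL2|MU0|ME0|BR0|rd2|wr0
(7) want 1×MUL +2rd +1wr — FU → AL2|MU0|ME0|BR0|rd2|wr0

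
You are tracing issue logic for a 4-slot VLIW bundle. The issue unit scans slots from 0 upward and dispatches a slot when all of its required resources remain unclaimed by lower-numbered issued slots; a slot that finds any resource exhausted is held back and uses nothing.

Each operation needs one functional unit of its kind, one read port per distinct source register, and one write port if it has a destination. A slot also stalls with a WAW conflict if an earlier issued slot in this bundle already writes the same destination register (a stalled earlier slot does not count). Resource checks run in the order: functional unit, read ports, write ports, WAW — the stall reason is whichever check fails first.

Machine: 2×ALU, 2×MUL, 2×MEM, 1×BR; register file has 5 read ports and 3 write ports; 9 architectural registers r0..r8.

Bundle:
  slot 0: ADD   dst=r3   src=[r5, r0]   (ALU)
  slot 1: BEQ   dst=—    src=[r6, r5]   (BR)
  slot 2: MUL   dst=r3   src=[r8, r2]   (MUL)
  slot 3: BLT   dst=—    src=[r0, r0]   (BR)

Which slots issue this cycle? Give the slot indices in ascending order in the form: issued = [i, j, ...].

issued = [0, 1]

(0) want 1×ALU +2rd +1wr — yes → AL1|MU2|ME2|BR1|rd3|wr2
(1) want 1×BR +2rd +0wr — yes → AL1|MU2|ME2|BR0|rd1|wr2
(2) want 1×MUL +2rd +1wr — RD_PORT → AL1|MU2|ME2|BR0|rd1|wr2
(3) want 1×BR +1rd +0wr — FU → AL1|MU2|ME2|BR0|rd1|wr2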